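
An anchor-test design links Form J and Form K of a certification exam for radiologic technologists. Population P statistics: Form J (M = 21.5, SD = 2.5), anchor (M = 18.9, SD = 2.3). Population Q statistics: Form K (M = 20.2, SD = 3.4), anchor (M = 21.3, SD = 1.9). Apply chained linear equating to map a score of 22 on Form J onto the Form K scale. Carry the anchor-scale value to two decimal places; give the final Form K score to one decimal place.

Form J → anchor (Population P): v = (2.3/2.5)(22 − 21.5) + 18.9 = 19.36
anchor → Form K (Population Q): y = (3.4/1.9)(19.36 − 21.3) + 20.2 = 16.7

16.7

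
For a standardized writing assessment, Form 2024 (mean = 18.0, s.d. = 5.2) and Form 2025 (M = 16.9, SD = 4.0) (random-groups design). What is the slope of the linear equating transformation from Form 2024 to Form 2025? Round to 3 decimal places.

A = SD_Y / SD_X = 4.0 / 5.2 = 0.769

0.769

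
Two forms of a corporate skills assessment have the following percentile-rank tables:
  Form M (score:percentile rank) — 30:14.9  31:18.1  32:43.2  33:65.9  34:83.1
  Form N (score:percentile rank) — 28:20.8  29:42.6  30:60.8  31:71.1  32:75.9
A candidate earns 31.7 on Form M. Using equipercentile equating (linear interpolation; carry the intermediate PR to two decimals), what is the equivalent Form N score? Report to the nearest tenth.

28.7

PR of 31.7 on Form M: 18.1 + (31.7 − 31)/(32 − 31) × (43.2 − 18.1) = 35.67
On Form N, PR 35.67 falls between score 28 (PR 20.8) and 29 (PR 42.6).
Interpolate: 28 + (35.67 − 20.8)/(42.6 − 20.8) × (29 − 28) = 28.7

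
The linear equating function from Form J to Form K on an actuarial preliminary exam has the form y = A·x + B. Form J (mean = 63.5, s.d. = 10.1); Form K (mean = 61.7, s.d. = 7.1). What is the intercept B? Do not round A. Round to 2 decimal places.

A = SD_Y / SD_X = 7.1 / 10.1 = 0.702970
B = M_Y − A·M_X = 61.7 − 0.702970 × 63.5 = 17.06

17.06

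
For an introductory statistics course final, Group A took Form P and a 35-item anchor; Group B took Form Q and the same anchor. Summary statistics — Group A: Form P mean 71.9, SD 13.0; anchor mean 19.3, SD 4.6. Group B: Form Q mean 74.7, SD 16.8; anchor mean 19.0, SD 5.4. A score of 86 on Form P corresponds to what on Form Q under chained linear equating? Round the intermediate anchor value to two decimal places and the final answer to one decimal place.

Form P → anchor (Group A): v = (4.6/13.0)(86 − 71.9) + 19.3 = 24.29
anchor → Form Q (Group B): y = (16.8/5.4)(24.29 − 19.0) + 74.7 = 91.2

91.2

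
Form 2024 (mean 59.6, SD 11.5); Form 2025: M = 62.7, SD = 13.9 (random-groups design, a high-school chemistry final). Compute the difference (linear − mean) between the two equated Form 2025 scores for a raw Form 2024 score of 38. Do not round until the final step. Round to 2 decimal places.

-4.51

Mean-equated: 38 + (62.7 − 59.6) = 41.10
Linear-equated: (13.9/11.5)(38 − 59.6) + 62.7 = 36.592
Difference = 36.592 − 41.10 = -4.51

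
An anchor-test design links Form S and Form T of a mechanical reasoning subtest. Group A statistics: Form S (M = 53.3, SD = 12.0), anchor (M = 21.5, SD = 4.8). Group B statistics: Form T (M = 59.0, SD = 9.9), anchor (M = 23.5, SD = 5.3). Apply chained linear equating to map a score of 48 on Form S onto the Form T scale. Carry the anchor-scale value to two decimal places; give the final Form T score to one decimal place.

Form S → anchor (Group A): v = (4.8/12.0)(48 − 53.3) + 21.5 = 19.38
anchor → Form T (Group B): y = (9.9/5.3)(19.38 − 23.5) + 59.0 = 51.3

51.3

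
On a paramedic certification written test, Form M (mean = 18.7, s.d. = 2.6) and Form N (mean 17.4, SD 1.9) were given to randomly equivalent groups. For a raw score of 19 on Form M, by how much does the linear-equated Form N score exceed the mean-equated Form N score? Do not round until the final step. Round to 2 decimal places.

Mean-equated: 19 + (17.4 − 18.7) = 17.70
Linear-equated: (1.9/2.6)(19 − 18.7) + 17.4 = 17.619
Difference = 17.619 − 17.70 = -0.08

-0.08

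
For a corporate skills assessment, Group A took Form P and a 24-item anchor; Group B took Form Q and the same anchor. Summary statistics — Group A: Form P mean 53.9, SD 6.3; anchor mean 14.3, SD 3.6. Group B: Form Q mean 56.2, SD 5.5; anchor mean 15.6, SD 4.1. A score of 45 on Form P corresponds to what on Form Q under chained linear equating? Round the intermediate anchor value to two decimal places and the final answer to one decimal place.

Form P → anchor (Group A): v = (3.6/6.3)(45 − 53.9) + 14.3 = 9.21
anchor → Form Q (Group B): y = (5.5/4.1)(9.21 − 15.6) + 56.2 = 47.6

47.6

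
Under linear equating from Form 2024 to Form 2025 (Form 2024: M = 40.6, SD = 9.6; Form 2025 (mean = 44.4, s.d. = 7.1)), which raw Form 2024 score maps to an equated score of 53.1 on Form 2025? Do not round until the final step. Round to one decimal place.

Invert y = (SD_Y/SD_X)(x − M_X) + M_Y:
x = (SD_X/SD_Y)(y − M_Y) + M_X = (9.6/7.1)(53.1 − 44.4) + 40.6
x = 1.352113 × 8.700 + 40.6 = 52.4

52.4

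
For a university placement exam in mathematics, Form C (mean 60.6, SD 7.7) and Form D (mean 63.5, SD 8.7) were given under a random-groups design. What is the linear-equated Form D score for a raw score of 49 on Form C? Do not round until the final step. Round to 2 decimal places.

50.39

Linear equating: y = (SD_Y/SD_X)(x − M_X) + M_Y
y = (8.7/7.7)(49 − 60.6) + 63.5
y = 1.129870 × -11.6 + 63.5 = -13.1065 + 63.5 = 50.39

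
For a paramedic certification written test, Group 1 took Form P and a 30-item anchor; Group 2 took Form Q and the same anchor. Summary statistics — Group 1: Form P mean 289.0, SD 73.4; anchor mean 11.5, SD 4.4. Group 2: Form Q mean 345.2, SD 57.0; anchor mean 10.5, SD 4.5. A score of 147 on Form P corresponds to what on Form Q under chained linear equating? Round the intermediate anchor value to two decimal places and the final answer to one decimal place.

Form P → anchor (Group 1): v = (4.4/73.4)(147 − 289.0) + 11.5 = 2.99
anchor → Form Q (Group 2): y = (57.0/4.5)(2.99 − 10.5) + 345.2 = 250.1

250.1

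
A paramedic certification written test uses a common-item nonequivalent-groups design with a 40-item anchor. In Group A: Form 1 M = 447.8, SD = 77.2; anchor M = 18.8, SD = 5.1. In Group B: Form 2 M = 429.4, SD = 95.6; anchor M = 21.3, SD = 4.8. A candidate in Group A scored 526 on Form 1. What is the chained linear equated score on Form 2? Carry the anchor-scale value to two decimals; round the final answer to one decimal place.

482.6

Form 1 → anchor (Group A): v = (5.1/77.2)(526 − 447.8) + 18.8 = 23.97
anchor → Form 2 (Group B): y = (95.6/4.8)(23.97 − 21.3) + 429.4 = 482.6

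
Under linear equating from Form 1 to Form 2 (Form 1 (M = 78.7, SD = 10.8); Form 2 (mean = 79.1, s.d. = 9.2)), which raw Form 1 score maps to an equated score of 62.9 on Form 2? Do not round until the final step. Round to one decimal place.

59.7

Invert y = (SD_Y/SD_X)(x − M_X) + M_Y:
x = (SD_X/SD_Y)(y − M_Y) + M_X = (10.8/9.2)(62.9 − 79.1) + 78.7
x = 1.173913 × -16.200 + 78.7 = 59.7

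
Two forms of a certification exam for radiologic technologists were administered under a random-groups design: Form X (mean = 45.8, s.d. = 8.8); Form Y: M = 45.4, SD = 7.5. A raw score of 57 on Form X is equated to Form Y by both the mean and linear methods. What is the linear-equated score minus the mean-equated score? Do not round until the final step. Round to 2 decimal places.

-1.65

Mean-equated: 57 + (45.4 − 45.8) = 56.60
Linear-equated: (7.5/8.8)(57 − 45.8) + 45.4 = 54.945
Difference = 54.945 − 56.60 = -1.65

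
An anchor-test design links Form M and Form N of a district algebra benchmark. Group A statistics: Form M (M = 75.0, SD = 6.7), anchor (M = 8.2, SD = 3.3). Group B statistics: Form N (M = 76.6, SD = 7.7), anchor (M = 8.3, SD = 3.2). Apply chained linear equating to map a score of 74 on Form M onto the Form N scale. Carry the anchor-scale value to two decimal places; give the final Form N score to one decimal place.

Form M → anchor (Group A): v = (3.3/6.7)(74 − 75.0) + 8.2 = 7.71
anchor → Form N (Group B): y = (7.7/3.2)(7.71 − 8.3) + 76.6 = 75.2

75.2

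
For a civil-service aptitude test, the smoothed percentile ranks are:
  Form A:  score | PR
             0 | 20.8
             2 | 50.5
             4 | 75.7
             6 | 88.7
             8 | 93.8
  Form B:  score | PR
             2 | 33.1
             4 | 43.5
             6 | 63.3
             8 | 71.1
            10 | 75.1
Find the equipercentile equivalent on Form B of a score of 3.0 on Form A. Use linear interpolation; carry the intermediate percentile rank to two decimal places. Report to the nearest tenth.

6.0

PR of 3.0 on Form A: 50.5 + (3.0 − 2)/(4 − 2) × (75.7 − 50.5) = 63.10
On Form B, PR 63.10 falls between score 4 (PR 43.5) and 6 (PR 63.3).
Interpolate: 4 + (63.10 − 43.5)/(63.3 − 43.5) × (6 − 4) = 6.0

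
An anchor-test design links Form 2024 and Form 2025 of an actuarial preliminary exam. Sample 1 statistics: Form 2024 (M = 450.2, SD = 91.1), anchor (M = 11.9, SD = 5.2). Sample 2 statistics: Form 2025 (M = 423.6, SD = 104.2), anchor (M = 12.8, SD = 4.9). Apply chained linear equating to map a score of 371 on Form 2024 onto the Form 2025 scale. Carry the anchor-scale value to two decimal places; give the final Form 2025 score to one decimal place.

308.3

Form 2024 → anchor (Sample 1): v = (5.2/91.1)(371 − 450.2) + 11.9 = 7.38
anchor → Form 2025 (Sample 2): y = (104.2/4.9)(7.38 − 12.8) + 423.6 = 308.3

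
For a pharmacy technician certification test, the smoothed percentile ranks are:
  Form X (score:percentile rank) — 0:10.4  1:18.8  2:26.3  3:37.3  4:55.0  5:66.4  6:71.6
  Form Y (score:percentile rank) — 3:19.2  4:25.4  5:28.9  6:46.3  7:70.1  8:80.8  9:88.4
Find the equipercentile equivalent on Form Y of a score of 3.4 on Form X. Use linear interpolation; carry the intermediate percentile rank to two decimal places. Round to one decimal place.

PR of 3.4 on Form X: 37.3 + (3.4 − 3)/(4 − 3) × (55.0 − 37.3) = 44.38
On Form Y, PR 44.38 falls between score 5 (PR 28.9) and 6 (PR 46.3).
Interpolate: 5 + (44.38 − 28.9)/(46.3 − 28.9) × (6 − 5) = 5.9

5.9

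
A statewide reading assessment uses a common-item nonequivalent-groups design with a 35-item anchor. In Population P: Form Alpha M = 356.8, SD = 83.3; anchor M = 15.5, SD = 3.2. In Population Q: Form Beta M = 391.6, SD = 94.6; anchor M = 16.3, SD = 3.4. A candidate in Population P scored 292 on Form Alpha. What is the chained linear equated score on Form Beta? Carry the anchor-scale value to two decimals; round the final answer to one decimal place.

Form Alpha → anchor (Population P): v = (3.2/83.3)(292 − 356.8) + 15.5 = 13.01
anchor → Form Beta (Population Q): y = (94.6/3.4)(13.01 − 16.3) + 391.6 = 300.1

300.1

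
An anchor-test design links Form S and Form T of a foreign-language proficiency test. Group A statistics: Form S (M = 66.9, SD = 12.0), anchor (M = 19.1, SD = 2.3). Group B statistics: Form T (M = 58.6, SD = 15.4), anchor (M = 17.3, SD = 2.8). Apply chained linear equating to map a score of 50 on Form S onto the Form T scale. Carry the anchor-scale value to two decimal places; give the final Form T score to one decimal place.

50.7

Form S → anchor (Group A): v = (2.3/12.0)(50 − 66.9) + 19.1 = 15.86
anchor → Form T (Group B): y = (15.4/2.8)(15.86 − 17.3) + 58.6 = 50.7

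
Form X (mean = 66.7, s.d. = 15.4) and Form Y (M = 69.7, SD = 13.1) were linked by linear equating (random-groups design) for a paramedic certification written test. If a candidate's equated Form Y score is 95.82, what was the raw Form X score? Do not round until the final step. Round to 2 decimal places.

Invert y = (SD_Y/SD_X)(x − M_X) + M_Y:
x = (SD_X/SD_Y)(y − M_Y) + M_X = (15.4/13.1)(95.82 − 69.7) + 66.7
x = 1.175573 × 26.120 + 66.7 = 97.41

97.41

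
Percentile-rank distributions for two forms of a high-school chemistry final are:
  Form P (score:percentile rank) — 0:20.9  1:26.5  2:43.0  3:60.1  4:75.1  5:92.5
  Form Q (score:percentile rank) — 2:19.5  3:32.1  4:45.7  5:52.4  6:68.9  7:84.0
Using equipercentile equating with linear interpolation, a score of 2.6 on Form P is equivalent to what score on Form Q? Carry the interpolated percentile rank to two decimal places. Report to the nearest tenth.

5.1

PR of 2.6 on Form P: 43.0 + (2.6 − 2)/(3 − 2) × (60.1 − 43.0) = 53.26
On Form Q, PR 53.26 falls between score 5 (PR 52.4) and 6 (PR 68.9).
Interpolate: 5 + (53.26 − 52.4)/(68.9 − 52.4) × (6 − 5) = 5.1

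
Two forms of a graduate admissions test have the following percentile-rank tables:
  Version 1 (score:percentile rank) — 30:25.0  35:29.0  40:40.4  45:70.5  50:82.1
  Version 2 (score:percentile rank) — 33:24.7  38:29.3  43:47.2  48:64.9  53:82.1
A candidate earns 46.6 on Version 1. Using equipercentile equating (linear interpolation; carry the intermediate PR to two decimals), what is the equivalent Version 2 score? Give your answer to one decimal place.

50.7

PR of 46.6 on Version 1: 70.5 + (46.6 − 45)/(50 − 45) × (82.1 − 70.5) = 74.21
On Version 2, PR 74.21 falls between score 48 (PR 64.9) and 53 (PR 82.1).
Interpolate: 48 + (74.21 − 64.9)/(82.1 − 64.9) × (53 − 48) = 50.7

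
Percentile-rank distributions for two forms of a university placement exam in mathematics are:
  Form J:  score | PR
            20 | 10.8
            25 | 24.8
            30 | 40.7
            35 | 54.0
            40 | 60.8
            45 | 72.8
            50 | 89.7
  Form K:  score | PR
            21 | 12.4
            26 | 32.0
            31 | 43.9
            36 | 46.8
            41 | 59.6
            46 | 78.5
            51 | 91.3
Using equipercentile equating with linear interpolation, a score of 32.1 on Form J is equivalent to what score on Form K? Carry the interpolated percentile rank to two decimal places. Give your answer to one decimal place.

35.1

PR of 32.1 on Form J: 40.7 + (32.1 − 30)/(35 − 30) × (54.0 − 40.7) = 46.29
On Form K, PR 46.29 falls between score 31 (PR 43.9) and 36 (PR 46.8).
Interpolate: 31 + (46.29 − 43.9)/(46.8 − 43.9) × (36 − 31) = 35.1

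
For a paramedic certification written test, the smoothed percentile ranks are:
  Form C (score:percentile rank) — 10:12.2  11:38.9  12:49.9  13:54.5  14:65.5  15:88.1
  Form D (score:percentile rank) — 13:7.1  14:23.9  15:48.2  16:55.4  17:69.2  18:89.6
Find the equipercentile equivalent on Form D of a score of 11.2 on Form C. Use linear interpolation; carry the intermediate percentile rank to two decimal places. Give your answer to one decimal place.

PR of 11.2 on Form C: 38.9 + (11.2 − 11)/(12 − 11) × (49.9 − 38.9) = 41.10
On Form D, PR 41.10 falls between score 14 (PR 23.9) and 15 (PR 48.2).
Interpolate: 14 + (41.10 − 23.9)/(48.2 − 23.9) × (15 − 14) = 14.7

14.7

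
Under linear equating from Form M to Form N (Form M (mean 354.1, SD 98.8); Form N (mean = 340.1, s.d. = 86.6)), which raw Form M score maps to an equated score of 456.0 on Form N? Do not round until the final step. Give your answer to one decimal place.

486.3

Invert y = (SD_Y/SD_X)(x − M_X) + M_Y:
x = (SD_X/SD_Y)(y − M_Y) + M_X = (98.8/86.6)(456.0 − 340.1) + 354.1
x = 1.140878 × 115.900 + 354.1 = 486.3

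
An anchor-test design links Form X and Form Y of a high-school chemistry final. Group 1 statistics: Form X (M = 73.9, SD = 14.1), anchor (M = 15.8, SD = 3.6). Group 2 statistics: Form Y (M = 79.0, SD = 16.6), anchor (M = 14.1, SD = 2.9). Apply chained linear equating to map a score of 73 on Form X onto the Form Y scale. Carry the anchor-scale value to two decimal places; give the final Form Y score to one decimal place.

87.4

Form X → anchor (Group 1): v = (3.6/14.1)(73 − 73.9) + 15.8 = 15.57
anchor → Form Y (Group 2): y = (16.6/2.9)(15.57 − 14.1) + 79.0 = 87.4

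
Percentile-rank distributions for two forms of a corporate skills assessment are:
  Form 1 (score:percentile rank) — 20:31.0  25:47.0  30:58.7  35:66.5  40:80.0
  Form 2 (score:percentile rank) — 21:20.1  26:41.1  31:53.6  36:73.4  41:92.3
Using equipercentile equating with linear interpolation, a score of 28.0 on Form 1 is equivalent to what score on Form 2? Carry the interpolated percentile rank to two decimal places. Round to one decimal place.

31.1

PR of 28.0 on Form 1: 47.0 + (28.0 − 25)/(30 − 25) × (58.7 − 47.0) = 54.02
On Form 2, PR 54.02 falls between score 31 (PR 53.6) and 36 (PR 73.4).
Interpolate: 31 + (54.02 − 53.6)/(73.4 − 53.6) × (36 − 31) = 31.1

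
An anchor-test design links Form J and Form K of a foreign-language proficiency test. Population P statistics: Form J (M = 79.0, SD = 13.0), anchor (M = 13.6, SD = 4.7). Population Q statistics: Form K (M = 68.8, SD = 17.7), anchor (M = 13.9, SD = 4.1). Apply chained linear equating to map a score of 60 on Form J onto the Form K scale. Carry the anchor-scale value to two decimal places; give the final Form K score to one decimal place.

37.8

Form J → anchor (Population P): v = (4.7/13.0)(60 − 79.0) + 13.6 = 6.73
anchor → Form K (Population Q): y = (17.7/4.1)(6.73 − 13.9) + 68.8 = 37.8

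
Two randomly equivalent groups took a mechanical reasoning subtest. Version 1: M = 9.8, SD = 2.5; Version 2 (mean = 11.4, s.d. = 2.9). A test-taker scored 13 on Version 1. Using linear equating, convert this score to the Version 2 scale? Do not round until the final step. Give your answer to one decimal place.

15.1

Linear equating: y = (SD_Y/SD_X)(x − M_X) + M_Y
y = (2.9/2.5)(13 − 9.8) + 11.4
y = 1.160000 × 3.2 + 11.4 = 3.7120 + 11.4 = 15.1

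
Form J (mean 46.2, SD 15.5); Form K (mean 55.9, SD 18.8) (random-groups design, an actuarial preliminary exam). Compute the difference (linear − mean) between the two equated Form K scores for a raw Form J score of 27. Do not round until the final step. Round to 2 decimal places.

Mean-equated: 27 + (55.9 − 46.2) = 36.70
Linear-equated: (18.8/15.5)(27 − 46.2) + 55.9 = 32.612
Difference = 32.612 − 36.70 = -4.09

-4.09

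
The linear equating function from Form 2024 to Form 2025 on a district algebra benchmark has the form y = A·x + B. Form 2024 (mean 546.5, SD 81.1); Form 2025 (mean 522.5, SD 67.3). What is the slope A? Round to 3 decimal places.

0.830

A = SD_Y / SD_X = 67.3 / 81.1 = 0.830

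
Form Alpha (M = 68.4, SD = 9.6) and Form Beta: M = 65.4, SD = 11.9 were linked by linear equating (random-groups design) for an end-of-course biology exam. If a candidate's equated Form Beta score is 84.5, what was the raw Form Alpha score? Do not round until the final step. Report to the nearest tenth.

Invert y = (SD_Y/SD_X)(x − M_X) + M_Y:
x = (SD_X/SD_Y)(y − M_Y) + M_X = (9.6/11.9)(84.5 − 65.4) + 68.4
x = 0.806723 × 19.100 + 68.4 = 83.8

83.8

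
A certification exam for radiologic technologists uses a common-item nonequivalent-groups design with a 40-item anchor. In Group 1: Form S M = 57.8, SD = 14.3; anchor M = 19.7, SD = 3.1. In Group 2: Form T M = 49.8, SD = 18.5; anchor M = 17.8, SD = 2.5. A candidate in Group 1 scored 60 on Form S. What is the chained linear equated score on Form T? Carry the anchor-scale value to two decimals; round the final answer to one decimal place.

67.4

Form S → anchor (Group 1): v = (3.1/14.3)(60 − 57.8) + 19.7 = 20.18
anchor → Form T (Group 2): y = (18.5/2.5)(20.18 − 17.8) + 49.8 = 67.4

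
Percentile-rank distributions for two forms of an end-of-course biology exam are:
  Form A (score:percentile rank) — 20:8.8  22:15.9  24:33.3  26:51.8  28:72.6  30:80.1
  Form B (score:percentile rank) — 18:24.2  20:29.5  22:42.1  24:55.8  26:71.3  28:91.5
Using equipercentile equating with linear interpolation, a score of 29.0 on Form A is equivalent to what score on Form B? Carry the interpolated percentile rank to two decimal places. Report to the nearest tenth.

26.5

PR of 29.0 on Form A: 72.6 + (29.0 − 28)/(30 − 28) × (80.1 − 72.6) = 76.35
On Form B, PR 76.35 falls between score 26 (PR 71.3) and 28 (PR 91.5).
Interpolate: 26 + (76.35 − 71.3)/(91.5 − 71.3) × (28 − 26) = 26.5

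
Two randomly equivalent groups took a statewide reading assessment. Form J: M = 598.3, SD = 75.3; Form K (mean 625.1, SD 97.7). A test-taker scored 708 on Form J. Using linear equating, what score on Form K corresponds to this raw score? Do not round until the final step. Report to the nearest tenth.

767.4

Linear equating: y = (SD_Y/SD_X)(x − M_X) + M_Y
y = (97.7/75.3)(708 − 598.3) + 625.1
y = 1.297477 × 109.7 + 625.1 = 142.3332 + 625.1 = 767.4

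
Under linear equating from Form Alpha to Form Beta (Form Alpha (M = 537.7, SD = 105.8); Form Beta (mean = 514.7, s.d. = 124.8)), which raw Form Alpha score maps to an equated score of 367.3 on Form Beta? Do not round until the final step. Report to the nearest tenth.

412.7

Invert y = (SD_Y/SD_X)(x − M_X) + M_Y:
x = (SD_X/SD_Y)(y − M_Y) + M_X = (105.8/124.8)(367.3 − 514.7) + 537.7
x = 0.847756 × -147.400 + 537.7 = 412.7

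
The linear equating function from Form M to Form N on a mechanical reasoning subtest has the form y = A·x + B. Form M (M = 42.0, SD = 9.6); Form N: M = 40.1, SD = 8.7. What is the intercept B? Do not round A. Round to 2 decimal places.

2.04

A = SD_Y / SD_X = 8.7 / 9.6 = 0.906250
B = M_Y − A·M_X = 40.1 − 0.906250 × 42.0 = 2.04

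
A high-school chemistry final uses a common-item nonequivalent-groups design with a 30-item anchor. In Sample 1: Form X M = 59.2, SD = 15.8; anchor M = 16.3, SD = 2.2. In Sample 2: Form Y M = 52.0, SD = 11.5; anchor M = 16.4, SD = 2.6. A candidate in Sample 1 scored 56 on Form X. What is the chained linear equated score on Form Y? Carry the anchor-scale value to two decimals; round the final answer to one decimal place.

Form X → anchor (Sample 1): v = (2.2/15.8)(56 − 59.2) + 16.3 = 15.85
anchor → Form Y (Sample 2): y = (11.5/2.6)(15.85 − 16.4) + 52.0 = 49.6

49.6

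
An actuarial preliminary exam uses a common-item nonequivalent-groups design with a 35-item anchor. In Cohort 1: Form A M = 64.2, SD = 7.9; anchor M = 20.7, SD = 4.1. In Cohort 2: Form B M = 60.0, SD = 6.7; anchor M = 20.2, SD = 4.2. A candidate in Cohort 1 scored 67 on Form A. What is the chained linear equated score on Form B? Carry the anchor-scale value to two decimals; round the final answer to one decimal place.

63.1

Form A → anchor (Cohort 1): v = (4.1/7.9)(67 − 64.2) + 20.7 = 22.15
anchor → Form B (Cohort 2): y = (6.7/4.2)(22.15 − 20.2) + 60.0 = 63.1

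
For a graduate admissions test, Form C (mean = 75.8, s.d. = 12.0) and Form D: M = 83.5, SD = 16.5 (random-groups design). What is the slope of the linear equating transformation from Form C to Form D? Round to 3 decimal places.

1.375

A = SD_Y / SD_X = 16.5 / 12.0 = 1.375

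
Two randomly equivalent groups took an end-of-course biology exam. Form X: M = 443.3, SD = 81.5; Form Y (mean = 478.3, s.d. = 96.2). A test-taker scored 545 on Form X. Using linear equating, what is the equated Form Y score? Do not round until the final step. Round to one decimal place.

598.3

Linear equating: y = (SD_Y/SD_X)(x − M_X) + M_Y
y = (96.2/81.5)(545 − 443.3) + 478.3
y = 1.180368 × 101.7 + 478.3 = 120.0434 + 478.3 = 598.3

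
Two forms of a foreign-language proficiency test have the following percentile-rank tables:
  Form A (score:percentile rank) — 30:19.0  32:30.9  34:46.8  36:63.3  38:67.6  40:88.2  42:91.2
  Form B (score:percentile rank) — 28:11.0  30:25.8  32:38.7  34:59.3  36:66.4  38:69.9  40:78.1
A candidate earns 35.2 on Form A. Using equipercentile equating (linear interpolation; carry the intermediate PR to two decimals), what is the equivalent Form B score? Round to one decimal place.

33.7

PR of 35.2 on Form A: 46.8 + (35.2 − 34)/(36 − 34) × (63.3 − 46.8) = 56.70
On Form B, PR 56.70 falls between score 32 (PR 38.7) and 34 (PR 59.3).
Interpolate: 32 + (56.70 − 38.7)/(59.3 − 38.7) × (34 − 32) = 33.7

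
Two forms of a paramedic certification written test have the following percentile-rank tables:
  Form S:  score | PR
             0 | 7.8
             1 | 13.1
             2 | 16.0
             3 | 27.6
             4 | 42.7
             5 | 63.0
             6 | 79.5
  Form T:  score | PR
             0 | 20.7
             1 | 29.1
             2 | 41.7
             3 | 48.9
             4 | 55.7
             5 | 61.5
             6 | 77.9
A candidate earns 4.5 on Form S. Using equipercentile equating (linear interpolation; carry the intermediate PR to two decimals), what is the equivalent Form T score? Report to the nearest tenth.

PR of 4.5 on Form S: 42.7 + (4.5 − 4)/(5 − 4) × (63.0 − 42.7) = 52.85
On Form T, PR 52.85 falls between score 3 (PR 48.9) and 4 (PR 55.7).
Interpolate: 3 + (52.85 − 48.9)/(55.7 − 48.9) × (4 − 3) = 3.6

3.6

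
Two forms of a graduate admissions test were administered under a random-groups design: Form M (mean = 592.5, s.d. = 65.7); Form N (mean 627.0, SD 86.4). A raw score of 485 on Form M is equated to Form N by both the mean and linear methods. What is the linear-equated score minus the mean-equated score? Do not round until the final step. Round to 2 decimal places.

-33.87

Mean-equated: 485 + (627.0 − 592.5) = 519.50
Linear-equated: (86.4/65.7)(485 − 592.5) + 627.0 = 485.630
Difference = 485.630 − 519.50 = -33.87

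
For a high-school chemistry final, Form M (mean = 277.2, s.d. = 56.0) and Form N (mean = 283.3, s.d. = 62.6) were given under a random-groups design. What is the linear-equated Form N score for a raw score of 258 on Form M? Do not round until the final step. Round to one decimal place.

Linear equating: y = (SD_Y/SD_X)(x − M_X) + M_Y
y = (62.6/56.0)(258 − 277.2) + 283.3
y = 1.117857 × -19.2 + 283.3 = -21.4629 + 283.3 = 261.8

261.8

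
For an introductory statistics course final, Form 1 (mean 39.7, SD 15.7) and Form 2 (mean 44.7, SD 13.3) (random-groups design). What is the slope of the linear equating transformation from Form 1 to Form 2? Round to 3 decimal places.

A = SD_Y / SD_X = 13.3 / 15.7 = 0.847

0.847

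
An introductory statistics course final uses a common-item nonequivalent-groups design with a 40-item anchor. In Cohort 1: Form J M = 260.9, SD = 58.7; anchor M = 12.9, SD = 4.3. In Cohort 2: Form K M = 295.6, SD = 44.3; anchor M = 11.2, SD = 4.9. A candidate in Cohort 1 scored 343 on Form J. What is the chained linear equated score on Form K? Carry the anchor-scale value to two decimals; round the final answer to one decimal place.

Form J → anchor (Cohort 1): v = (4.3/58.7)(343 − 260.9) + 12.9 = 18.91
anchor → Form K (Cohort 2): y = (44.3/4.9)(18.91 − 11.2) + 295.6 = 365.3

365.3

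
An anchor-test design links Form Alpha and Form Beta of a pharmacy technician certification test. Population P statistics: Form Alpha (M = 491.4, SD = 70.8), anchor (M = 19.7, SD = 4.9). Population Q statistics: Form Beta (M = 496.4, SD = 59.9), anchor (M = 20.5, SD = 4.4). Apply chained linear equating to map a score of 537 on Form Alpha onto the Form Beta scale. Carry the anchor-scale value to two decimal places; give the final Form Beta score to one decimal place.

528.5

Form Alpha → anchor (Population P): v = (4.9/70.8)(537 − 491.4) + 19.7 = 22.86
anchor → Form Beta (Population Q): y = (59.9/4.4)(22.86 − 20.5) + 496.4 = 528.5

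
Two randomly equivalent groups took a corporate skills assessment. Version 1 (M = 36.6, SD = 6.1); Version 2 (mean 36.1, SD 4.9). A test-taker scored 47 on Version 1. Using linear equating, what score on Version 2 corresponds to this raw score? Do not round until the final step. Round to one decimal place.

Linear equating: y = (SD_Y/SD_X)(x − M_X) + M_Y
y = (4.9/6.1)(47 − 36.6) + 36.1
y = 0.803279 × 10.4 + 36.1 = 8.3541 + 36.1 = 44.5

44.5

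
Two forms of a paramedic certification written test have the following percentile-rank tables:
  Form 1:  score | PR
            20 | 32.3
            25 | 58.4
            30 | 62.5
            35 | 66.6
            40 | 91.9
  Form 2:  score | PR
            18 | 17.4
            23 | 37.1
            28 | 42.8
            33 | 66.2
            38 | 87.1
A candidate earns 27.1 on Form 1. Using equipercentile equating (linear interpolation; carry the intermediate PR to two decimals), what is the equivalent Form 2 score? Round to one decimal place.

31.7

PR of 27.1 on Form 1: 58.4 + (27.1 − 25)/(30 − 25) × (62.5 − 58.4) = 60.12
On Form 2, PR 60.12 falls between score 28 (PR 42.8) and 33 (PR 66.2).
Interpolate: 28 + (60.12 − 42.8)/(66.2 − 42.8) × (33 − 28) = 31.7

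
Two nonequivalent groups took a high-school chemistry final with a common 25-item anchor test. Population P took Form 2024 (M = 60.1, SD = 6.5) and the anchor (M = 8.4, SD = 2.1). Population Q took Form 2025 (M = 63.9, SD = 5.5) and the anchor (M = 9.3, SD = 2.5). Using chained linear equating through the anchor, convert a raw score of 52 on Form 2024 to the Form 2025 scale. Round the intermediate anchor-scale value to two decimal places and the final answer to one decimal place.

Form 2024 → anchor (Population P): v = (2.1/6.5)(52 − 60.1) + 8.4 = 5.78
anchor → Form 2025 (Population Q): y = (5.5/2.5)(5.78 − 9.3) + 63.9 = 56.2

56.2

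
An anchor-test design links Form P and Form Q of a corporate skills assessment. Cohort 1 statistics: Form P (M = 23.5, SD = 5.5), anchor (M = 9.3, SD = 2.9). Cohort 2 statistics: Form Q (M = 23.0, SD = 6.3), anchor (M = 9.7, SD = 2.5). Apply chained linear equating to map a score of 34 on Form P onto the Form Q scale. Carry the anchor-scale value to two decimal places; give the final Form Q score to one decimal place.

Form P → anchor (Cohort 1): v = (2.9/5.5)(34 − 23.5) + 9.3 = 14.84
anchor → Form Q (Cohort 2): y = (6.3/2.5)(14.84 − 9.7) + 23.0 = 36.0

36.0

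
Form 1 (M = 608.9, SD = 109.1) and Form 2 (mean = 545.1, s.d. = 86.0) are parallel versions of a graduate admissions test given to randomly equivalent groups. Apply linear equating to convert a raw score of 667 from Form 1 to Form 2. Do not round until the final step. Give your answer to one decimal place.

590.9

Linear equating: y = (SD_Y/SD_X)(x − M_X) + M_Y
y = (86.0/109.1)(667 − 608.9) + 545.1
y = 0.788268 × 58.1 + 545.1 = 45.7984 + 545.1 = 590.9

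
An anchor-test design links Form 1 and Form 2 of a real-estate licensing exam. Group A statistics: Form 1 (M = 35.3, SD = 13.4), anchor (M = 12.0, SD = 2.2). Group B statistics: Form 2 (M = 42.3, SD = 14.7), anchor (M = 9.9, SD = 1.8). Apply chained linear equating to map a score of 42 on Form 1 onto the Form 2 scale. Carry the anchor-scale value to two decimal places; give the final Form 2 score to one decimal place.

68.4

Form 1 → anchor (Group A): v = (2.2/13.4)(42 − 35.3) + 12.0 = 13.10
anchor → Form 2 (Group B): y = (14.7/1.8)(13.10 − 9.9) + 42.3 = 68.4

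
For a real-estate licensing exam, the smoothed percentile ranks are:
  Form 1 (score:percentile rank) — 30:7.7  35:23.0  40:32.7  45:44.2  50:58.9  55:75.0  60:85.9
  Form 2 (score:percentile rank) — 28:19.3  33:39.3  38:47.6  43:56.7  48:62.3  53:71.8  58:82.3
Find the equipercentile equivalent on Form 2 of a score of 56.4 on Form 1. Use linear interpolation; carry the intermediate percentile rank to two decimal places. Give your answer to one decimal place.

56.0

PR of 56.4 on Form 1: 75.0 + (56.4 − 55)/(60 − 55) × (85.9 − 75.0) = 78.05
On Form 2, PR 78.05 falls between score 53 (PR 71.8) and 58 (PR 82.3).
Interpolate: 53 + (78.05 − 71.8)/(82.3 − 71.8) × (58 − 53) = 56.0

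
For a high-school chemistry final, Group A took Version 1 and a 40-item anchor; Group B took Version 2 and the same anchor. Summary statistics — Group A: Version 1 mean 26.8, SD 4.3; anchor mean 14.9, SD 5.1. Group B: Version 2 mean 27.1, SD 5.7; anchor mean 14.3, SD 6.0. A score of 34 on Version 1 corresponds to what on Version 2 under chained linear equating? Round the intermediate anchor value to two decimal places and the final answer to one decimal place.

Version 1 → anchor (Group A): v = (5.1/4.3)(34 − 26.8) + 14.9 = 23.44
anchor → Version 2 (Group B): y = (5.7/6.0)(23.44 − 14.3) + 27.1 = 35.8

35.8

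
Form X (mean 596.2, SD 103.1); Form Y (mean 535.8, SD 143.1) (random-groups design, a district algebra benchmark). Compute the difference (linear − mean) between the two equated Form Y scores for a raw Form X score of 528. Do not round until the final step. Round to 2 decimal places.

-26.46

Mean-equated: 528 + (535.8 − 596.2) = 467.60
Linear-equated: (143.1/103.1)(528 − 596.2) + 535.8 = 441.140
Difference = 441.140 − 467.60 = -26.46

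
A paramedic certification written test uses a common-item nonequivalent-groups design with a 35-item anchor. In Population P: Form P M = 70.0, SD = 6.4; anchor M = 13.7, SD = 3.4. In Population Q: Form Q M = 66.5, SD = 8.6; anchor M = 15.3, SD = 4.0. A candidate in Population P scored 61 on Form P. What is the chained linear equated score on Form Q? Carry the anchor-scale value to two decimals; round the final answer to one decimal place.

52.8

Form P → anchor (Population P): v = (3.4/6.4)(61 − 70.0) + 13.7 = 8.92
anchor → Form Q (Population Q): y = (8.6/4.0)(8.92 − 15.3) + 66.5 = 52.8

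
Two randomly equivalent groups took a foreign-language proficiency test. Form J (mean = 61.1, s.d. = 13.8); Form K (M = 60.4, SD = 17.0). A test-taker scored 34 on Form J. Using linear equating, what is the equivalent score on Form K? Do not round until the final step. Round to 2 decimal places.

Linear equating: y = (SD_Y/SD_X)(x − M_X) + M_Y
y = (17.0/13.8)(34 − 61.1) + 60.4
y = 1.231884 × -27.1 + 60.4 = -33.3841 + 60.4 = 27.02

27.02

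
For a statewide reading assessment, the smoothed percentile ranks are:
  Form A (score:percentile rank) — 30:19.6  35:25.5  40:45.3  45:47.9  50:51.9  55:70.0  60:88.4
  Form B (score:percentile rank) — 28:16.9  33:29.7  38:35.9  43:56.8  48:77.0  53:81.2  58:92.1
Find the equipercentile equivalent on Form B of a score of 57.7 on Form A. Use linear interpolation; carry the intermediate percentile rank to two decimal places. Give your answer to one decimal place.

51.5

PR of 57.7 on Form A: 70.0 + (57.7 − 55)/(60 − 55) × (88.4 − 70.0) = 79.94
On Form B, PR 79.94 falls between score 48 (PR 77.0) and 53 (PR 81.2).
Interpolate: 48 + (79.94 − 77.0)/(81.2 − 77.0) × (53 − 48) = 51.5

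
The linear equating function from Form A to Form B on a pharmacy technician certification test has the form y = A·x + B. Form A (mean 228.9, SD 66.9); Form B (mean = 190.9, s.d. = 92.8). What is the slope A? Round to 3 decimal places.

1.387

A = SD_Y / SD_X = 92.8 / 66.9 = 1.387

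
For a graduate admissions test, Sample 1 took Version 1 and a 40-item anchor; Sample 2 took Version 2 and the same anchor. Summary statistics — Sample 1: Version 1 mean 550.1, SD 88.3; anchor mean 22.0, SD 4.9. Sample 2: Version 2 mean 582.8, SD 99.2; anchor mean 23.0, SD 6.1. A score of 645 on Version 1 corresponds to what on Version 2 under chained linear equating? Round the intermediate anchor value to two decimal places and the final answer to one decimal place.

Version 1 → anchor (Sample 1): v = (4.9/88.3)(645 − 550.1) + 22.0 = 27.27
anchor → Version 2 (Sample 2): y = (99.2/6.1)(27.27 − 23.0) + 582.8 = 652.2

652.2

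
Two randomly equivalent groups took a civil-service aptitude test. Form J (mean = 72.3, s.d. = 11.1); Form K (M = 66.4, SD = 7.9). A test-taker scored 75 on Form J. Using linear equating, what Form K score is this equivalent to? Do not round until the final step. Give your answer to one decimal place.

68.3

Linear equating: y = (SD_Y/SD_X)(x − M_X) + M_Y
y = (7.9/11.1)(75 − 72.3) + 66.4
y = 0.711712 × 2.7 + 66.4 = 1.9216 + 66.4 = 68.3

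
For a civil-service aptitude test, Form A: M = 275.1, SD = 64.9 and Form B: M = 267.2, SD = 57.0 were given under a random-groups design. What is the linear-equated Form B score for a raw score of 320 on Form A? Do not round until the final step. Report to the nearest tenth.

Linear equating: y = (SD_Y/SD_X)(x − M_X) + M_Y
y = (57.0/64.9)(320 − 275.1) + 267.2
y = 0.878274 × 44.9 + 267.2 = 39.4345 + 267.2 = 306.6

306.6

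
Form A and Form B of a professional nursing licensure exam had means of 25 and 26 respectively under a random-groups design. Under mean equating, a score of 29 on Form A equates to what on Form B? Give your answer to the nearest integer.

30

Mean equating: y = x + (M_Y − M_X) = 29 + (26 − 25) = 30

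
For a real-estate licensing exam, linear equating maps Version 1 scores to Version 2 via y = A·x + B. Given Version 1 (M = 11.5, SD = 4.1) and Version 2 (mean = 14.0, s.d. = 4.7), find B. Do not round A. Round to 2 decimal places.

A = SD_Y / SD_X = 4.7 / 4.1 = 1.146341
B = M_Y − A·M_X = 14.0 − 1.146341 × 11.5 = 0.82

0.82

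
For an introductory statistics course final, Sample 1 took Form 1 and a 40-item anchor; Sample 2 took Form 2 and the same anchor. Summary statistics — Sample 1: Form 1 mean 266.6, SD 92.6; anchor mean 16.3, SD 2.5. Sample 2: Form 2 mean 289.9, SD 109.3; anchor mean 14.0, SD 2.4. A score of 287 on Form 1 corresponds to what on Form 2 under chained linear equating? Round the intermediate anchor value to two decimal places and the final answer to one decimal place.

419.7

Form 1 → anchor (Sample 1): v = (2.5/92.6)(287 − 266.6) + 16.3 = 16.85
anchor → Form 2 (Sample 2): y = (109.3/2.4)(16.85 − 14.0) + 289.9 = 419.7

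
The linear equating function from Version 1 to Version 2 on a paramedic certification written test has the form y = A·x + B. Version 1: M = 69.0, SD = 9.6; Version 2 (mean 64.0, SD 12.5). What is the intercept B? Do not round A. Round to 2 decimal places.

A = SD_Y / SD_X = 12.5 / 9.6 = 1.302083
B = M_Y − A·M_X = 64.0 − 1.302083 × 69.0 = -25.84

-25.84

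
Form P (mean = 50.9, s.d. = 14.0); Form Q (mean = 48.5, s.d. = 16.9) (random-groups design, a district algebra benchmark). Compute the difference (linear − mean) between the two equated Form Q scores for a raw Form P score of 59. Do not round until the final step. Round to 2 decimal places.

Mean-equated: 59 + (48.5 − 50.9) = 56.60
Linear-equated: (16.9/14.0)(59 − 50.9) + 48.5 = 58.278
Difference = 58.278 − 56.60 = 1.68

1.68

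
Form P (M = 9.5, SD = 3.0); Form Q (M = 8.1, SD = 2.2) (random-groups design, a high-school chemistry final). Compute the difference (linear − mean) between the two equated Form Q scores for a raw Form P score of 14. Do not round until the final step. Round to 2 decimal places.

-1.20

Mean-equated: 14 + (8.1 − 9.5) = 12.60
Linear-equated: (2.2/3.0)(14 − 9.5) + 8.1 = 11.400
Difference = 11.400 − 12.60 = -1.20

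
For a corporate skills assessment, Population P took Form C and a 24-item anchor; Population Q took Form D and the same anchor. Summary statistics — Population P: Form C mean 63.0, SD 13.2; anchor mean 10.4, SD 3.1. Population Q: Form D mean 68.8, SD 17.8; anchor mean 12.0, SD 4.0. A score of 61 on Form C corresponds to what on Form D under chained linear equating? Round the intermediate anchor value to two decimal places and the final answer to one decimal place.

59.6

Form C → anchor (Population P): v = (3.1/13.2)(61 − 63.0) + 10.4 = 9.93
anchor → Form D (Population Q): y = (17.8/4.0)(9.93 − 12.0) + 68.8 = 59.6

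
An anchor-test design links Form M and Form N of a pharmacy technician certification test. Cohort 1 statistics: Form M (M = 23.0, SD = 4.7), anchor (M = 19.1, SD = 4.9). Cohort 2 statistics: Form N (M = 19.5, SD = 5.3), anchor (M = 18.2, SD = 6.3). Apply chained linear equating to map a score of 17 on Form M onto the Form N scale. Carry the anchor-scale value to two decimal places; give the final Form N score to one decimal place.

Form M → anchor (Cohort 1): v = (4.9/4.7)(17 − 23.0) + 19.1 = 12.84
anchor → Form N (Cohort 2): y = (5.3/6.3)(12.84 − 18.2) + 19.5 = 15.0

15.0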